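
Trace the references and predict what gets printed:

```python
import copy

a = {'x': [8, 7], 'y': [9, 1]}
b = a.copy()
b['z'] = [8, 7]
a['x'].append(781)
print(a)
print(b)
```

Key concept: shallow copy of dict with mutable values.
Step by step:
`a = {'x': [8, 7], 'y': [9, 1]}` → a = {'x': [8, 7], 'y': [9, 1]}
`b = a.copy()` → b = {'x': [8, 7], 'y': [9, 1]}
`b['z'] = [8, 7]` → b = {'x': [8, 7], 'y': [9, 1], 'z': [8, 7]}
`a['x'].append(781)` → a = {'x': [8, 7, 781], 'y': [9, 1]}; b = {'x': [8, 7, 781], 'y': [9, 1], 'z': [8, 7]}
`print(a)` → prints {'x': [8, 7, 781], 'y': [9, 1]}
`print(b)` → prints {'x': [8, 7, 781], 'y': [9, 1], 'z': [8, 7]}

Answer:
{'x': [8, 7, 781], 'y': [9, 1]}
{'x': [8, 7, 781], 'y': [9, 1], 'z': [8, 7]}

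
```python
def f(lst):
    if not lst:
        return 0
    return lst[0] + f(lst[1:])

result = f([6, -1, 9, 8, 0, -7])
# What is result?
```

6 + (-1) + 9 + 8 + 0 + (-7) + 0 = 15

Answer: 15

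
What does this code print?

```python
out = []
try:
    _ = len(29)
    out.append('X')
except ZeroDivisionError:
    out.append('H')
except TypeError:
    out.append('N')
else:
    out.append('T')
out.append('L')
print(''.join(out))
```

Execution trace: 'N' (except TypeError) → 'L' (after the try/except). Output: NL

Answer: NL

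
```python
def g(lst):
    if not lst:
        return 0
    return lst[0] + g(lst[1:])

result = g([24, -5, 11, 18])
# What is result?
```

24 + (-5) + 11 + 18 + 0 = 48

Answer: 48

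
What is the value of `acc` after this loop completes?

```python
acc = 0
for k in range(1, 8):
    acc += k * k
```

Sum of squares 1² to 7² = 140
`acc` takes the values: 0 → 1 → 5 → 14 → 30 → 55 → 91 → 140

Answer: 140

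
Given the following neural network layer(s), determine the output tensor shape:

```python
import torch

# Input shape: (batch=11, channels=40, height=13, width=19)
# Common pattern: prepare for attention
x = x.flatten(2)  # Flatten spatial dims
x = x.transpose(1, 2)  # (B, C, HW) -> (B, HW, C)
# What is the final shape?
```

Input: (11, 40, 13, 19) -> after flatten(2): (11, 40, 247) -> Output: (11, 247, 40)

Answer: (11, 247, 40)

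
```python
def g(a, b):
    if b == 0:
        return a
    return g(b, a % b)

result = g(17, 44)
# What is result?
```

g(17, 44) -> g(44, 17) -> g(17, 10) -> g(10, 7) -> g(7, 3) -> g(3, 1) -> g(1, 0) -> 1

Answer: 1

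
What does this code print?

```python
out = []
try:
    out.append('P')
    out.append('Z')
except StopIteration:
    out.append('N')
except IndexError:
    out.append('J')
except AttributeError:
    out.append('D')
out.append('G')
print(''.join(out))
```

Execution trace: 'P' (try body) → 'Z' (try body, no exception) → 'G' (after the try/except). Output: PZG

Answer: PZG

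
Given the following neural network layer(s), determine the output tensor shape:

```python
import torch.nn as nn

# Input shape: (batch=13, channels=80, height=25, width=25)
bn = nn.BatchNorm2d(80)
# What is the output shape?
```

Input: (13, 80, 25, 25) -> Output: (13, 80, 25, 25)

Answer: (13, 80, 25, 25)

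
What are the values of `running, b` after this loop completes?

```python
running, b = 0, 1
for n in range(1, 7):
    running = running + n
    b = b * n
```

Sum and factorial of 1 to 6
`running, b` takes the values: (0, 1) → (1, 1) → (3, 1) → (3, 2) → (6, 2) → (6, 6) → (10, 6) → (10, 24) → (15, 24) → (15, 120) → (21, 120) → (21, 720)

Answer: 21, 720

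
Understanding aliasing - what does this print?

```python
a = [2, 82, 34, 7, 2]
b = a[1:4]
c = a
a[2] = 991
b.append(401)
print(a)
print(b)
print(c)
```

Key concept: slice vs alias.
Step by step:
`a = [2, 82, 34, 7, 2]` → a = [2, 82, 34, 7, 2]
`b = a[1:4]` → b = [82, 34, 7]
`c = a` → c = [2, 82, 34, 7, 2] (same object as a)
`a[2] = 991` → a = [2, 82, 991, 7, 2] (same object as c); c = [2, 82, 991, 7, 2] (same object as a)
`b.append(401)` → b = [82, 34, 7, 401]
`print(a)` → prints [2, 82, 991, 7, 2]
`print(b)` → prints [82, 34, 7, 401]
`print(c)` → prints [2, 82, 991, 7, 2]

Answer:
[2, 82, 991, 7, 2]
[82, 34, 7, 401]
[2, 82, 991, 7, 2]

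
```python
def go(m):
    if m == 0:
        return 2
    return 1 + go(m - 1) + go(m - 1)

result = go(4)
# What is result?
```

go(m) = 1 + 2·go(m-1), go(0)=2. Closed form: (2+1)·2^4 - 1 = 47.

Answer: 47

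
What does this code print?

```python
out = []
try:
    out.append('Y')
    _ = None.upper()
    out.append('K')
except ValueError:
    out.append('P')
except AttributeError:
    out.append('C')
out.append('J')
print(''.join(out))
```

Execution trace: 'Y' (try body) → 'C' (except AttributeError) → 'J' (after the try/except). Output: YCJ

Answer: YCJ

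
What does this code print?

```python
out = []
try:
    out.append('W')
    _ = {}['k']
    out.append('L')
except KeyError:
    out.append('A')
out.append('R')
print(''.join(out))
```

Execution trace: 'W' (try body) → 'A' (except KeyError) → 'R' (after the try/except). Output: WAR

Answer: WAR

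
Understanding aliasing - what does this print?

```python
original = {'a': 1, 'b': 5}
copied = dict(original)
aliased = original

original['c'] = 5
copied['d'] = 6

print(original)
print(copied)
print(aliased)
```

Key concept: dict() creates copy, assignment creates alias.
Step by step:
`original = {'a': 1, 'b': 5}` → original = {'a': 1, 'b': 5}
`copied = dict(original)` → copied = {'a': 1, 'b': 5}
`aliased = original` → aliased = {'a': 1, 'b': 5} (same object as original)
`original['c'] = 5` → original = {'a': 1, 'b': 5, 'c': 5} (same object as aliased); aliased = {'a': 1, 'b': 5, 'c': 5} (same object as original)
`copied['d'] = 6` → copied = {'a': 1, 'b': 5, 'd': 6}
`print(original)` → prints {'a': 1, 'b': 5, 'c': 5}
`print(copied)` → prints {'a': 1, 'b': 5, 'd': 6}
`print(aliased)` → prints {'a': 1, 'b': 5, 'c': 5}

Answer:
{'a': 1, 'b': 5, 'c': 5}
{'a': 1, 'b': 5, 'd': 6}
{'a': 1, 'b': 5, 'c': 5}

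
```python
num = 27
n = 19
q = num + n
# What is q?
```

Trace:
`num = 27` → num = 27
`n = 19` → n = 19
`q = num + n` → q = 46
So q = 46

Answer: 46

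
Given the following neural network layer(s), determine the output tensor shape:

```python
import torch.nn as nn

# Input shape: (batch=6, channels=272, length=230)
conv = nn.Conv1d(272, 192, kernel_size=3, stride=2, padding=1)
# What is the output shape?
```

Input: (6, 272, 230) -> Output: (6, 192, 115)

Answer: (6, 192, 115)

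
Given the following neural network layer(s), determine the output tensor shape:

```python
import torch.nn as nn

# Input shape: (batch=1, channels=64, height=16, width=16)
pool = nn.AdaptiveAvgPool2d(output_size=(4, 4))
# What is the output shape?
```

Input: (1, 64, 16, 16) -> Output: (1, 64, 4, 4)

Answer: (1, 64, 4, 4)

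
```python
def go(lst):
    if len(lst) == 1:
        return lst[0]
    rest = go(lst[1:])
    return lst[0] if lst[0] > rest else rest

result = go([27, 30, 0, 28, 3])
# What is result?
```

Recursive max over [27, 30, 0, 28, 3] = 30

Answer: 30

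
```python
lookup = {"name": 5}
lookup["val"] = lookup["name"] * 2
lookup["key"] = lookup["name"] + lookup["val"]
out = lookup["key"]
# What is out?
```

Trace:
`lookup = {"name": 5}` → lookup = {'name': 5}
`lookup["val"] = lookup["name"] * 2` → lookup = {'name': 5, 'val': 10}
`lookup["key"] = lookup["name"] + lookup["val"]` → lookup = {'name': 5, 'val': 10, 'key': 15}
`out = lookup["key"]` → out = 15
So out = 15

Answer: 15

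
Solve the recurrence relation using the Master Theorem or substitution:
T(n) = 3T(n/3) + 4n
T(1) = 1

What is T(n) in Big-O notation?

By Master Theorem: a=3, b=3, f(n)=4n. Since log_3(3) = 1 and f(n) = Θ(n^1), Case 2 applies. T(n) = O(n log n).

Answer: O(n log n)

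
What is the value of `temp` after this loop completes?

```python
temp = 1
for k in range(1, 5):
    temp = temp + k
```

Start at 1, add 1 through 4
`temp` takes the values: 1 → 2 → 4 → 7 → 11

Answer: 11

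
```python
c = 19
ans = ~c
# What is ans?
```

Trace:
`c = 19` → c = 19
`ans = ~c` → ans = -20
So ans = -20

Answer: -20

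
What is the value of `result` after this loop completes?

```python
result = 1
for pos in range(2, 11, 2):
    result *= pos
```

Product of even numbers 2 to 10
`result` takes the values: 1 → 2 → 8 → 48 → 384 → 3840

Answer: 3840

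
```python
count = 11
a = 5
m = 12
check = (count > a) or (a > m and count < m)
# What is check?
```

Trace:
`count = 11` → count = 11
`a = 5` → a = 5
`m = 12` → m = 12
`check = (count > a) or (a > m and count < m)` → check = True
So check = True

Answer: True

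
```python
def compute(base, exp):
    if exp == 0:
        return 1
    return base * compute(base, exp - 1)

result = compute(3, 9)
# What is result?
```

compute(3, 9) = 3 * 3 * 3 * 3 * 3 * 3 * 3 * 3 * 3 = 19683

Answer: 19683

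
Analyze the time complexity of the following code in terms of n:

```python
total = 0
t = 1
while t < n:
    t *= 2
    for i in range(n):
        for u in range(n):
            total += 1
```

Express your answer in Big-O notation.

Each loop level contributes: log n × n × n. Multiplying the contributions gives O(n^2 log n).

Answer: O(n^2 log n)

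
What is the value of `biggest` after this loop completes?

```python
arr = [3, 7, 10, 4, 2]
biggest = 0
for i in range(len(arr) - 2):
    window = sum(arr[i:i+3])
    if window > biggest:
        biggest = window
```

Max sum of 3-element window in [3, 7, 10, 4, 2]
`biggest` takes the values: 0 → 20 → 21

Answer: 21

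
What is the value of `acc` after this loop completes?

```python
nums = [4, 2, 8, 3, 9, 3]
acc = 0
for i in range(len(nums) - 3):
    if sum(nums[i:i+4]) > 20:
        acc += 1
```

Count windows with sum > 20
`acc` takes the values: 0 → 1 → 2

Answer: 2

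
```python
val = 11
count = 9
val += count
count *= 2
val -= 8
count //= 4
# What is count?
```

Trace:
`val = 11` → val = 11
`count = 9` → count = 9
`val += count` → val = 20
`count *= 2` → count = 18
`val -= 8` → val = 12
`count //= 4` → count = 4
So count = 4

Answer: 4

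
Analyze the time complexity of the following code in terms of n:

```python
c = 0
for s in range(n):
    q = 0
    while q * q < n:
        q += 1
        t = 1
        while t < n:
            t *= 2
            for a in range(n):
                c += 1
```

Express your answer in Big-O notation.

Each loop level contributes: n × √n × log n × n. Multiplying the contributions gives O(n^2√n log n).

Answer: O(n^2√n log n)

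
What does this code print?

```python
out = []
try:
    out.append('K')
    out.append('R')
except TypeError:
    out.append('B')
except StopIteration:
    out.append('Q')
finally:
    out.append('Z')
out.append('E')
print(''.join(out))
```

Execution trace: 'K' (try body) → 'R' (try body, no exception) → 'Z' (finally) → 'E' (after the try/except). Output: KRZE

Answer: KRZE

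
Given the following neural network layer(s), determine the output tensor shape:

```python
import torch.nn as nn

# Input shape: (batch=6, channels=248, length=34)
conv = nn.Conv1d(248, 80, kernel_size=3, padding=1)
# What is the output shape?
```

Input: (6, 248, 34) -> Output: (6, 80, 34)

Answer: (6, 80, 34)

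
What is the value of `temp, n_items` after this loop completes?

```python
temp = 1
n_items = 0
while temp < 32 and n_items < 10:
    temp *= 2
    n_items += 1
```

Double until >= 32 or 10 iterations
`temp, n_items` takes the values: (1, 0) → (2, 0) → (2, 1) → (4, 1) → (4, 2) → (8, 2) → (8, 3) → (16, 3) → (16, 4) → (32, 4) → (32, 5)

Answer: 32, 5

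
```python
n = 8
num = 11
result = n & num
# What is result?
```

Trace:
`n = 8` → n = 8
`num = 11` → num = 11
`result = n & num` → result = 8
So result = 8

Answer: 8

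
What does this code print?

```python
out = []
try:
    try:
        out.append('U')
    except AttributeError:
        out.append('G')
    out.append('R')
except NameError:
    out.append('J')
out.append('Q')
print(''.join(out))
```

Execution trace: 'U' (inner try body, no exception) → 'R' (try body, no exception) → 'Q' (after the try/except). Output: URQ

Answer: URQ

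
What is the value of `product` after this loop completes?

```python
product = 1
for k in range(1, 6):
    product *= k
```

5! = 120
`product` takes the values: 1 → 2 → 6 → 24 → 120

Answer: 120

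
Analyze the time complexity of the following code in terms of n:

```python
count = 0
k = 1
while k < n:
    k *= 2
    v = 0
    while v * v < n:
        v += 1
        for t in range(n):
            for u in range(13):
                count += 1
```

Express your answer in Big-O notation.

Each loop level contributes: log n × √n × n × 1. Multiplying the contributions gives O(n√n log n).

Answer: O(n√n log n)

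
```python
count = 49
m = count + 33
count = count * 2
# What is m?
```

Trace:
`count = 49` → count = 49
`m = count + 33` → m = 82
`count = count * 2` → count = 98
So m = 82

Answer: 82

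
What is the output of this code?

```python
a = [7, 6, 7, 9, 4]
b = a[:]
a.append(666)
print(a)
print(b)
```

Key concept: slice [:] creates copy.
Step by step:
`a = [7, 6, 7, 9, 4]` → a = [7, 6, 7, 9, 4]
`b = a[:]` → b = [7, 6, 7, 9, 4]
`a.append(666)` → a = [7, 6, 7, 9, 4, 666]
`print(a)` → prints [7, 6, 7, 9, 4, 666]
`print(b)` → prints [7, 6, 7, 9, 4]

Answer:
[7, 6, 7, 9, 4, 666]
[7, 6, 7, 9, 4]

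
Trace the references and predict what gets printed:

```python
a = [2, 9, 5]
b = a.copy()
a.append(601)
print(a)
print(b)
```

Key concept: list.copy() creates independent copy.
Step by step:
`a = [2, 9, 5]` → a = [2, 9, 5]
`b = a.copy()` → b = [2, 9, 5]
`a.append(601)` → a = [2, 9, 5, 601]
`print(a)` → prints [2, 9, 5, 601]
`print(b)` → prints [2, 9, 5]

Answer:
[2, 9, 5, 601]
[2, 9, 5]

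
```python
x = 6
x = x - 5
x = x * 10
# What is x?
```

Trace:
`x = 6` → x = 6
`x = x - 5` → x = 1
`x = x * 10` → x = 10
So x = 10

Answer: 10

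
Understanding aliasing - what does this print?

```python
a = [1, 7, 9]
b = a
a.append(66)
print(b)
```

Key concept: basic list aliasing.
Step by step:
`a = [1, 7, 9]` → a = [1, 7, 9]
`b = a` → b = [1, 7, 9] (same object as a)
`a.append(66)` → a = [1, 7, 9, 66] (same object as b); b = [1, 7, 9, 66] (same object as a)
`print(b)` → prints [1, 7, 9, 66]

Answer: [1, 7, 9, 66]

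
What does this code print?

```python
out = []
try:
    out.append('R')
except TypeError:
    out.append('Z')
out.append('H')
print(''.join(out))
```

Execution trace: 'R' (try body, no exception) → 'H' (after the try/except). Output: RH

Answer: RH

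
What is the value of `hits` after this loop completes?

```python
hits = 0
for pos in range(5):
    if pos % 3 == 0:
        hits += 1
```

Count numbers divisible by 3 in range(5)
`hits` takes the values: 0 → 1 → 2

Answer: 2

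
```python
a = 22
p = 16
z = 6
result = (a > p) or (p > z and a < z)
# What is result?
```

Trace:
`a = 22` → a = 22
`p = 16` → p = 16
`z = 6` → z = 6
`result = (a > p) or (p > z and a < z)` → result = True
So result = True

Answer: True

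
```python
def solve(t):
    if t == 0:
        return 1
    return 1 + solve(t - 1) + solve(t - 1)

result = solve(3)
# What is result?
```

solve(t) = 1 + 2·solve(t-1), solve(0)=1. Closed form: (1+1)·2^3 - 1 = 15.

Answer: 15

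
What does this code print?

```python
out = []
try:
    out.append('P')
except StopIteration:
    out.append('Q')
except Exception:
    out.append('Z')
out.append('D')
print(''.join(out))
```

Execution trace: 'P' (try body, no exception) → 'D' (after the try/except). Output: PD

Answer: PD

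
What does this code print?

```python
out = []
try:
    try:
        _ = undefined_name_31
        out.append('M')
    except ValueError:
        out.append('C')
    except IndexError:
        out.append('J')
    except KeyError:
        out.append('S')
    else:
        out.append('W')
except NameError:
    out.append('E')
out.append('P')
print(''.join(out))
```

Execution trace: 'E' (outer except NameError) → 'P' (after the try/except). Output: EP

Answer: EP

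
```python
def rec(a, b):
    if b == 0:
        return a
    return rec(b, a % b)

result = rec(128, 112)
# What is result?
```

rec(128, 112) -> rec(112, 16) -> rec(16, 0) -> 16

Answer: 16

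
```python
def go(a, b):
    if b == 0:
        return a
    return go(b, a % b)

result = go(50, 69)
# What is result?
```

go(50, 69) -> go(69, 50) -> go(50, 19) -> go(19, 12) -> go(12, 7) -> go(7, 5) -> go(5, 2) -> go(2, 1) -> go(1, 0) -> 1

Answer: 1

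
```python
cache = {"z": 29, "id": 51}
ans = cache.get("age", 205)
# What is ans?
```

Trace:
`cache = {"z": 29, "id": 51}` → cache = {'z': 29, 'id': 51}
`ans = cache.get("age", 205)` → ans = 205
So ans = 205

Answer: 205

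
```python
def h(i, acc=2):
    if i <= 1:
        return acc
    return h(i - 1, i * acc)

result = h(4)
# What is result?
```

Accumulator trace (n, acc): (4, 2) -> (3, 8) -> (2, 24) -> (1, 48) -> return 48

Answer: 48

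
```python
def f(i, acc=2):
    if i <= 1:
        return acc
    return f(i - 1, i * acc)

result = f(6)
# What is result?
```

Accumulator trace (n, acc): (6, 2) -> (5, 12) -> (4, 60) -> (3, 240) -> (2, 720) -> (1, 1440) -> return 1440

Answer: 1440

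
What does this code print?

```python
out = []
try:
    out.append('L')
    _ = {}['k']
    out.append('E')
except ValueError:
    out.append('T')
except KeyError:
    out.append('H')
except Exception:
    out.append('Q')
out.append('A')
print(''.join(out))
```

Execution trace: 'L' (try body) → 'H' (except KeyError) → 'A' (after the try/except). Output: LHA

Answer: LHA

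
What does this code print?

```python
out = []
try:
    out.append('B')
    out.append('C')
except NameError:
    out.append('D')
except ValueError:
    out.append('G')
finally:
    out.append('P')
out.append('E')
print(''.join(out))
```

Execution trace: 'B' (try body) → 'C' (try body, no exception) → 'P' (finally) → 'E' (after the try/except). Output: BCPE

Answer: BCPE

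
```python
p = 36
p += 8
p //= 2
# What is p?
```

Trace:
`p = 36` → p = 36
`p += 8` → p = 44
`p //= 2` → p = 22
So p = 22

Answer: 22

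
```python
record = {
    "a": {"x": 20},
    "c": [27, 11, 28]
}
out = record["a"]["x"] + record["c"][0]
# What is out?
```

Trace:
`record = { ...` → record = {'a': {'x': 20}, 'c': [27, 11, 28]}
`out = record["a"]["x"] + record["c"][0]` → out = 47
So out = 47

Answer: 47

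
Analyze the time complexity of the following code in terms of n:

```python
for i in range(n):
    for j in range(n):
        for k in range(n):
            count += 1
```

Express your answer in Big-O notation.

This is Triple nested loop. Time complexity: O(n³).

Answer: O(n³)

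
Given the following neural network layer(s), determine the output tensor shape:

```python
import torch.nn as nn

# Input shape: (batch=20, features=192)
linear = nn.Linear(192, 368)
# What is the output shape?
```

Input: (20, 192) -> Output: (20, 368)

Answer: (20, 368)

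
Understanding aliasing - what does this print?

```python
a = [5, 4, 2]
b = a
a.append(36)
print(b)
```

Key concept: basic list aliasing.
Step by step:
`a = [5, 4, 2]` → a = [5, 4, 2]
`b = a` → b = [5, 4, 2] (same object as a)
`a.append(36)` → a = [5, 4, 2, 36] (same object as b); b = [5, 4, 2, 36] (same object as a)
`print(b)` → prints [5, 4, 2, 36]

Answer: [5, 4, 2, 36]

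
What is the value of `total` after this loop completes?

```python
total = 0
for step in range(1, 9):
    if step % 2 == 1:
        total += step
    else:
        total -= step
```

Add odd, subtract even
`total` takes the values: 0 → 1 → -1 → 2 → -2 → 3 → -3 → 4 → -4

Answer: -4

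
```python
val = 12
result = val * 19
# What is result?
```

Trace:
`val = 12` → val = 12
`result = val * 19` → result = 228
So result = 228

Answer: 228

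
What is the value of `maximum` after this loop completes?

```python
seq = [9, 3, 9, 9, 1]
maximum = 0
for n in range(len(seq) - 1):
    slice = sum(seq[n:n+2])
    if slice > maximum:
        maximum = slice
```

Max sum of 2-element window in [9, 3, 9, 9, 1]
`maximum` takes the values: 0 → 12 → 18

Answer: 18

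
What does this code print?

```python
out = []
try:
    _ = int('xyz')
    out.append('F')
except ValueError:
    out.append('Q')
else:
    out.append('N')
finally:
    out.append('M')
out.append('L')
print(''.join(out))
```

Execution trace: 'Q' (except ValueError) → 'M' (finally) → 'L' (after the try/except). Output: QML

Answer: QML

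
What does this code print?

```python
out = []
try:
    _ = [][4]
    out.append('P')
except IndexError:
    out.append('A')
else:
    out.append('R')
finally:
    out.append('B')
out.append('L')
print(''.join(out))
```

Execution trace: 'A' (except IndexError) → 'B' (finally) → 'L' (after the try/except). Output: ABL

Answer: ABL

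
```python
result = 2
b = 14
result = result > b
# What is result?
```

Trace:
`result = 2` → result = 2
`b = 14` → b = 14
`result = result > b` → result = False
So result = False

Answer: False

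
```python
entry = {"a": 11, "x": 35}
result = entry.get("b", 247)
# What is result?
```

Trace:
`entry = {"a": 11, "x": 35}` → entry = {'a': 11, 'x': 35}
`result = entry.get("b", 247)` → result = 247
So result = 247

Answer: 247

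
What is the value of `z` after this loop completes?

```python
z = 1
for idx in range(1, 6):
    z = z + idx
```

Start at 1, add 1 through 5
`z` takes the values: 1 → 2 → 4 → 7 → 11 → 16

Answer: 16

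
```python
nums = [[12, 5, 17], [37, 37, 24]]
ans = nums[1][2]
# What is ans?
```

Trace:
`nums = [[12, 5, 17], [37, 37, 24]]` → nums = [[12, 5, 17], [37, 37, 24]]
`ans = nums[1][2]` → ans = 24
So ans = 24

Answer: 24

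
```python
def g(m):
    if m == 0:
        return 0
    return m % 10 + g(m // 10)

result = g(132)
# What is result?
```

Sum of digits of 132: 2 + 3 + 1 = 6

Answer: 6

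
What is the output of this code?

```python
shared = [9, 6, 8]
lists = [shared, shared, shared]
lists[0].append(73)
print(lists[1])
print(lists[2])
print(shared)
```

Key concept: list of same reference.
Step by step:
`shared = [9, 6, 8]` → shared = [9, 6, 8]
`lists = [shared, shared, shared]` → lists = [[9, 6, 8], [9, 6, 8], [9, 6, 8]]
`lists[0].append(73)` → shared = [9, 6, 8, 73]; lists = [[9, 6, 8, 73], [9, 6, 8, 73], [9, 6, 8, 73]]
`print(lists[1])` → prints [9, 6, 8, 73]
`print(lists[2])` → prints [9, 6, 8, 73]
`print(shared)` → prints [9, 6, 8, 73]

Answer:
[9, 6, 8, 73]
[9, 6, 8, 73]
[9, 6, 8, 73]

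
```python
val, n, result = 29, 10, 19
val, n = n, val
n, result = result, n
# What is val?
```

Trace:
`val, n, result = 29, 10, 19` → val = 29; n = 10; result = 19
`val, n = n, val` → val = 10; n = 29
`n, result = result, n` → n = 19; result = 29
So val = 10

Answer: 10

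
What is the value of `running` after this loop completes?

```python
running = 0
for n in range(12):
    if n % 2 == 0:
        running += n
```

Sum of even numbers 0 to 11
`running` takes the values: 0 → 2 → 6 → 12 → 20 → 30

Answer: 30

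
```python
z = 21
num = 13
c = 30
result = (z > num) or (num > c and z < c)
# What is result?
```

Trace:
`z = 21` → z = 21
`num = 13` → num = 13
`c = 30` → c = 30
`result = (z > num) or (num > c and z < c)` → result = True
So result = True

Answer: True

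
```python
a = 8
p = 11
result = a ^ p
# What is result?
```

Trace:
`a = 8` → a = 8
`p = 11` → p = 11
`result = a ^ p` → result = 3
So result = 3

Answer: 3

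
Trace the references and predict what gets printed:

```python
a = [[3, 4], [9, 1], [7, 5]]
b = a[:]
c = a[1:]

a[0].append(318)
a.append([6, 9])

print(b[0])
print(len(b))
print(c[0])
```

Key concept: slice with nested mutation.
Step by step:
`a = [[3, 4], [9, 1], [7, 5]]` → a = [[3, 4], [9, 1], [7, 5]]
`b = a[:]` → b = [[3, 4], [9, 1], [7, 5]]
`c = a[1:]` → c = [[9, 1], [7, 5]]
`a[0].append(318)` → a = [[3, 4, 318], [9, 1], [7, 5]]; b = [[3, 4, 318], [9, 1], [7, 5]]
`a.append([6, 9])` → a = [[3, 4, 318], [9, 1], [7, 5], [6, 9]]
`print(b[0])` → prints [3, 4, 318]
`print(len(b))` → prints 3
`print(c[0])` → prints [9, 1]

Answer:
[3, 4, 318]
3
[9, 1]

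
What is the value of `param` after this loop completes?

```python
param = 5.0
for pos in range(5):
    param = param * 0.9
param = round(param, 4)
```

Exponential decay: 5.0 * 0.9^5
`param` takes the values: 5.0 → 4.5 → 4.05 → 3.645 → 3.2805 → 2.95245 → 2.9525

Answer: 2.9525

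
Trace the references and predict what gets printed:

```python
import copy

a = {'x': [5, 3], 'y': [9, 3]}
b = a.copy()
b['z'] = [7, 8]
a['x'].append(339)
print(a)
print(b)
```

Key concept: shallow copy of dict with mutable values.
Step by step:
`a = {'x': [5, 3], 'y': [9, 3]}` → a = {'x': [5, 3], 'y': [9, 3]}
`b = a.copy()` → b = {'x': [5, 3], 'y': [9, 3]}
`b['z'] = [7, 8]` → b = {'x': [5, 3], 'y': [9, 3], 'z': [7, 8]}
`a['x'].append(339)` → a = {'x': [5, 3, 339], 'y': [9, 3]}; b = {'x': [5, 3, 339], 'y': [9, 3], 'z': [7, 8]}
`print(a)` → prints {'x': [5, 3, 339], 'y': [9, 3]}
`print(b)` → prints {'x': [5, 3, 339], 'y': [9, 3], 'z': [7, 8]}

Answer:
{'x': [5, 3, 339], 'y': [9, 3]}
{'x': [5, 3, 339], 'y': [9, 3], 'z': [7, 8]}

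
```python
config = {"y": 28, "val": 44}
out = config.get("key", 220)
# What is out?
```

Trace:
`config = {"y": 28, "val": 44}` → config = {'y': 28, 'val': 44}
`out = config.get("key", 220)` → out = 220
So out = 220

Answer: 220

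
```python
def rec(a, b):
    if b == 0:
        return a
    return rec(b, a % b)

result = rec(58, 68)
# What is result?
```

rec(58, 68) -> rec(68, 58) -> rec(58, 10) -> rec(10, 8) -> rec(8, 2) -> rec(2, 0) -> 2

Answer: 2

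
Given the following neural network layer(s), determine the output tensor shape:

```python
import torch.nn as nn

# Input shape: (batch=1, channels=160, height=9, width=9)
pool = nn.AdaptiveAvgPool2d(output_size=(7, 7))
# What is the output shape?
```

Input: (1, 160, 9, 9) -> Output: (1, 160, 7, 7)

Answer: (1, 160, 7, 7)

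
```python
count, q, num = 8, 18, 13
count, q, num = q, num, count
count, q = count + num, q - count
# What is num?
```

Trace:
`count, q, num = 8, 18, 13` → count = 8; q = 18; num = 13
`count, q, num = q, num, count` → count = 18; q = 13; num = 8
`count, q = count + num, q - count` → count = 26; q = -5
So num = 8

Answer: 8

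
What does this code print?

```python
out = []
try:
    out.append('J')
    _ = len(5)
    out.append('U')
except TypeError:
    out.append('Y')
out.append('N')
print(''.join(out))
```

Execution trace: 'J' (try body) → 'Y' (except TypeError) → 'N' (after the try/except). Output: JYN

Answer: JYN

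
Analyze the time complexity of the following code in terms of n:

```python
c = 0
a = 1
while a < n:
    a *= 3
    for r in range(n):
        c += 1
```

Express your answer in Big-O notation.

Each loop level contributes: log n × n. Multiplying the contributions gives O(n log n).

Answer: O(n log n)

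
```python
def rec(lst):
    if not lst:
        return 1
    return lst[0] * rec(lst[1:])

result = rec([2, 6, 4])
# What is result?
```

Product over [2, 6, 4] = 2 * 6 * 4 = 48

Answer: 48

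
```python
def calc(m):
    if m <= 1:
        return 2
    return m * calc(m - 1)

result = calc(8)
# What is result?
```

calc(8) = 8 * 7 * 6 * 5 * 4 * 3 * 2 * 2 = 80640

Answer: 80640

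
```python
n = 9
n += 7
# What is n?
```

Trace:
`n = 9` → n = 9
`n += 7` → n = 16
So n = 16

Answer: 16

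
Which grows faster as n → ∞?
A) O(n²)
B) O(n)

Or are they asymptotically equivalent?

O(n²) vs O(n): Higher order terms dominate.

Answer: A) O(n²) grows faster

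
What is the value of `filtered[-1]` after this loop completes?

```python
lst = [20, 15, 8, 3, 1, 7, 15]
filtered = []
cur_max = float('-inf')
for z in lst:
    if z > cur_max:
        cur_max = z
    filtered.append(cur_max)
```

Running max ends at 20
`filtered` takes the values: [] → [20] → [20, 20] → [20, 20, 20] → [20, 20, 20, 20] → [20, 20, 20, 20, 20] → [20, 20, 20, 20, 20, 20] → [20, 20, 20, 20, 20, 20, 20]
So `filtered[-1]` = 20

Answer: 20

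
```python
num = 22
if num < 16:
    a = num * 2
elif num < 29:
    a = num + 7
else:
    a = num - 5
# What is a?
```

Trace:
`num = 22` → num = 22
`if num < 16: ...` → num < 16 is False, num < 29 is True → a = 29
So a = 29

Answer: 29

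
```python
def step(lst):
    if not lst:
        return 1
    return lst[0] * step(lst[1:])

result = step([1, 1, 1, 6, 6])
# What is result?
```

Product over [1, 1, 1, 6, 6] = 1 * 1 * 1 * 6 * 6 = 36

Answer: 36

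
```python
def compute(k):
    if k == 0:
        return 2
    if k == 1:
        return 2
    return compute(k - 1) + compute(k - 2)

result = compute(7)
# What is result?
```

Build up from base cases: compute(0)=2, compute(1)=2, compute(2)=4, compute(3)=6, compute(4)=10, compute(5)=16, compute(6)=26, ..., compute(7)=42

Answer: 42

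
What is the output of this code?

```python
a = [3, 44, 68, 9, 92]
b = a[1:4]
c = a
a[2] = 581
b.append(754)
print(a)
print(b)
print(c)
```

Key concept: slice vs alias.
Step by step:
`a = [3, 44, 68, 9, 92]` → a = [3, 44, 68, 9, 92]
`b = a[1:4]` → b = [44, 68, 9]
`c = a` → c = [3, 44, 68, 9, 92] (same object as a)
`a[2] = 581` → a = [3, 44, 581, 9, 92] (same object as c); c = [3, 44, 581, 9, 92] (same object as a)
`b.append(754)` → b = [44, 68, 9, 754]
`print(a)` → prints [3, 44, 581, 9, 92]
`print(b)` → prints [44, 68, 9, 754]
`print(c)` → prints [3, 44, 581, 9, 92]

Answer:
[3, 44, 581, 9, 92]
[44, 68, 9, 754]
[3, 44, 581, 9, 92]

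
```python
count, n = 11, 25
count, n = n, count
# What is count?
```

Trace:
`count, n = 11, 25` → count = 11; n = 25
`count, n = n, count` → count = 25; n = 11
So count = 25

Answer: 25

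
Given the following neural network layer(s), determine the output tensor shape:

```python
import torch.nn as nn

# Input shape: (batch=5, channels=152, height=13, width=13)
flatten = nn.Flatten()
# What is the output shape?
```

Input: (5, 152, 13, 13) -> Output: (5, 25688)

Answer: (5, 25688)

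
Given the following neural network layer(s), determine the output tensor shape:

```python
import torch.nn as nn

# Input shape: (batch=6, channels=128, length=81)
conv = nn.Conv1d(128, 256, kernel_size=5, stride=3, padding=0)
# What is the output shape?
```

Input: (6, 128, 81) -> Output: (6, 256, 26)

Answer: (6, 256, 26)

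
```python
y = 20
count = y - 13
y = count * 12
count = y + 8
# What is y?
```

Trace:
`y = 20` → y = 20
`count = y - 13` → count = 7
`y = count * 12` → y = 84
`count = y + 8` → count = 92
So y = 84

Answer: 84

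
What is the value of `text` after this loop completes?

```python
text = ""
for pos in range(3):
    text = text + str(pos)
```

Concatenate digits 0 to 2
`text` takes the values: "" → "0" → "01" → "012"

Answer: "012"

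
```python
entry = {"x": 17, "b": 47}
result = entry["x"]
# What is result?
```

Trace:
`entry = {"x": 17, "b": 47}` → entry = {'x': 17, 'b': 47}
`result = entry["x"]` → result = 17
So result = 17

Answer: 17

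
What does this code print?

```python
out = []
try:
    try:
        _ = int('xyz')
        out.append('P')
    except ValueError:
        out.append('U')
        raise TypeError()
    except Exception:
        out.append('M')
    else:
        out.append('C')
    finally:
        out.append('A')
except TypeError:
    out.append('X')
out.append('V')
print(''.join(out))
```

Execution trace: 'U' (except ValueError) → 'A' (finally) → 'X' (outer except TypeError) → 'V' (after the try/except). Output: UAXV

Answer: UAXV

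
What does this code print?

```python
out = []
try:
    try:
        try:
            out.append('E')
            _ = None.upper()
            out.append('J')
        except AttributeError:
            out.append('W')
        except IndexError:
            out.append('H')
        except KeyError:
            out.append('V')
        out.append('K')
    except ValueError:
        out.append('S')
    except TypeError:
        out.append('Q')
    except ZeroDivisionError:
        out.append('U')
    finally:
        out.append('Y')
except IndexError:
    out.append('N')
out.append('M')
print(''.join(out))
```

Execution trace: 'E' (inner try body) → 'W' (inner except AttributeError) → 'K' (try body, no exception) → 'Y' (finally) → 'M' (after the try/except). Output: EWKYM

Answer: EWKYM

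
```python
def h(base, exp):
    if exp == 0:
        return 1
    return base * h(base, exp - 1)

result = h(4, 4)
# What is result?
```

h(4, 4) = 4 * 4 * 4 * 4 = 256

Answer: 256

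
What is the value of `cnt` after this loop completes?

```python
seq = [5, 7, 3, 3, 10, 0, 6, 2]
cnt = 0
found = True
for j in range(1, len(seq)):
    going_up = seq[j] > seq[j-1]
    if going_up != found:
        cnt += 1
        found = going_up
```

Count direction changes in [5, 7, 3, 3, 10, 0, 6, 2]
`cnt` takes the values: 0 → 1 → 2 → 3 → 4 → 5

Answer: 5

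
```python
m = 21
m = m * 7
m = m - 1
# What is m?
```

Trace:
`m = 21` → m = 21
`m = m * 7` → m = 147
`m = m - 1` → m = 146
So m = 146

Answer: 146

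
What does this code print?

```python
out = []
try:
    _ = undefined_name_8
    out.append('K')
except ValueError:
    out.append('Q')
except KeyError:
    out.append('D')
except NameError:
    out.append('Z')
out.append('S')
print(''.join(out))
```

Execution trace: 'Z' (except NameError) → 'S' (after the try/except). Output: ZS

Answer: ZS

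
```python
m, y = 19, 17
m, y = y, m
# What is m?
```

Trace:
`m, y = 19, 17` → m = 19; y = 17
`m, y = y, m` → m = 17; y = 19
So m = 17

Answer: 17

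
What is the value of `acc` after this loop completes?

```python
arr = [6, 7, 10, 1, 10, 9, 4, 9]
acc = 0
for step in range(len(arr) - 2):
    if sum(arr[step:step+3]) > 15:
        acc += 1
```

Count windows with sum > 15
`acc` takes the values: 0 → 1 → 2 → 3 → 4 → 5 → 6

Answer: 6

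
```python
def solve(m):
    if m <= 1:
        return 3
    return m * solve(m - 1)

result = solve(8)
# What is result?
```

solve(8) = 8 * 7 * 6 * 5 * 4 * 3 * 2 * 3 = 120960

Answer: 120960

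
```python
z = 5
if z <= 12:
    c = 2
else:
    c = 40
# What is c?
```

Trace:
`z = 5` → z = 5
`if z <= 12: ...` → z <= 12 is True → c = 2
So c = 2

Answer: 2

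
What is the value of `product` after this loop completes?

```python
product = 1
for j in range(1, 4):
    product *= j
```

3! = 6
`product` takes the values: 1 → 2 → 6

Answer: 6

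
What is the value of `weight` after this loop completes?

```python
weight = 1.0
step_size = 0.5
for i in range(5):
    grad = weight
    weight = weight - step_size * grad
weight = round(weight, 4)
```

Gradient descent: w = 1.0 * (1 - 0.5)^5
`weight` takes the values: 1.0 → 0.5 → 0.25 → 0.125 → 0.0625 → 0.03125 → 0.0312

Answer: 0.0312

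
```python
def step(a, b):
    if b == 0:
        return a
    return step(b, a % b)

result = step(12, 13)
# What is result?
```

step(12, 13) -> step(13, 12) -> step(12, 1) -> step(1, 0) -> 1

Answer: 1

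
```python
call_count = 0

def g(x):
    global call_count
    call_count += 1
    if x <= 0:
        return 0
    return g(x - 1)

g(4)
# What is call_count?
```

Linear recursion stepping by 1: 5 calls from x=4 down to ≤0.

Answer: 5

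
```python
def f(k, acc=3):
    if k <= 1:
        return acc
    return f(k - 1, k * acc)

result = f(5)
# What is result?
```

Accumulator trace (n, acc): (5, 3) -> (4, 15) -> (3, 60) -> (2, 180) -> (1, 360) -> return 360

Answer: 360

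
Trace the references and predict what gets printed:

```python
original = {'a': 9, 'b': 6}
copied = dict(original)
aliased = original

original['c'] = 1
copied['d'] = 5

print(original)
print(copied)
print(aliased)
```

Key concept: dict() creates copy, assignment creates alias.
Step by step:
`original = {'a': 9, 'b': 6}` → original = {'a': 9, 'b': 6}
`copied = dict(original)` → copied = {'a': 9, 'b': 6}
`aliased = original` → aliased = {'a': 9, 'b': 6} (same object as original)
`original['c'] = 1` → original = {'a': 9, 'b': 6, 'c': 1} (same object as aliased); aliased = {'a': 9, 'b': 6, 'c': 1} (same object as original)
`copied['d'] = 5` → copied = {'a': 9, 'b': 6, 'd': 5}
`print(original)` → prints {'a': 9, 'b': 6, 'c': 1}
`print(copied)` → prints {'a': 9, 'b': 6, 'd': 5}
`print(aliased)` → prints {'a': 9, 'b': 6, 'c': 1}

Answer:
{'a': 9, 'b': 6, 'c': 1}
{'a': 9, 'b': 6, 'd': 5}
{'a': 9, 'b': 6, 'c': 1}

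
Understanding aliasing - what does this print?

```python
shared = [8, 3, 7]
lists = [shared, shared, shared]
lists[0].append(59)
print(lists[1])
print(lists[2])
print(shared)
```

Key concept: list of same reference.
Step by step:
`shared = [8, 3, 7]` → shared = [8, 3, 7]
`lists = [shared, shared, shared]` → lists = [[8, 3, 7], [8, 3, 7], [8, 3, 7]]
`lists[0].append(59)` → shared = [8, 3, 7, 59]; lists = [[8, 3, 7, 59], [8, 3, 7, 59], [8, 3, 7, 59]]
`print(lists[1])` → prints [8, 3, 7, 59]
`print(lists[2])` → prints [8, 3, 7, 59]
`print(shared)` → prints [8, 3, 7, 59]

Answer:
[8, 3, 7, 59]
[8, 3, 7, 59]
[8, 3, 7, 59]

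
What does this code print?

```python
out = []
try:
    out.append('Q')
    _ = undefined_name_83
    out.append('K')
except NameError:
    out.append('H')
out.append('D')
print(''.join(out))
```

Execution trace: 'Q' (try body) → 'H' (except NameError) → 'D' (after the try/except). Output: QHD

Answer: QHD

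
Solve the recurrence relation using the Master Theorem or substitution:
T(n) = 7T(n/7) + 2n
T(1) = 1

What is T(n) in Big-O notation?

By Master Theorem: a=7, b=7, f(n)=2n. Since log_7(7) = 1 and f(n) = Θ(n^1), Case 2 applies. T(n) = O(n log n).

Answer: O(n log n)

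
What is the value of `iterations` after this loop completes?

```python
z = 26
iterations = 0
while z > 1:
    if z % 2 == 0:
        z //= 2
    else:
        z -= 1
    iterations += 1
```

Steps to reduce 26 to 1
`iterations` takes the values: 0 → 1 → 2 → 3 → 4 → 5 → 6

Answer: 6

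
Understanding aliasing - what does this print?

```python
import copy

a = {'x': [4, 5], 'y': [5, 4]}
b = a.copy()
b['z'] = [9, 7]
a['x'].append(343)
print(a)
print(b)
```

Key concept: shallow copy of dict with mutable values.
Step by step:
`a = {'x': [4, 5], 'y': [5, 4]}` → a = {'x': [4, 5], 'y': [5, 4]}
`b = a.copy()` → b = {'x': [4, 5], 'y': [5, 4]}
`b['z'] = [9, 7]` → b = {'x': [4, 5], 'y': [5, 4], 'z': [9, 7]}
`a['x'].append(343)` → a = {'x': [4, 5, 343], 'y': [5, 4]}; b = {'x': [4, 5, 343], 'y': [5, 4], 'z': [9, 7]}
`print(a)` → prints {'x': [4, 5, 343], 'y': [5, 4]}
`print(b)` → prints {'x': [4, 5, 343], 'y': [5, 4], 'z': [9, 7]}

Answer:
{'x': [4, 5, 343], 'y': [5, 4]}
{'x': [4, 5, 343], 'y': [5, 4], 'z': [9, 7]}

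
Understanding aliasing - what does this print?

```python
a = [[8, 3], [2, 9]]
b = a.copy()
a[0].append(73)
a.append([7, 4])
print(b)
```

Key concept: shallow copy with nested lists.
Step by step:
`a = [[8, 3], [2, 9]]` → a = [[8, 3], [2, 9]]
`b = a.copy()` → b = [[8, 3], [2, 9]]
`a[0].append(73)` → a = [[8, 3, 73], [2, 9]]; b = [[8, 3, 73], [2, 9]]
`a.append([7, 4])` → a = [[8, 3, 73], [2, 9], [7, 4]]
`print(b)` → prints [[8, 3, 73], [2, 9]]

Answer: [[8, 3, 73], [2, 9]]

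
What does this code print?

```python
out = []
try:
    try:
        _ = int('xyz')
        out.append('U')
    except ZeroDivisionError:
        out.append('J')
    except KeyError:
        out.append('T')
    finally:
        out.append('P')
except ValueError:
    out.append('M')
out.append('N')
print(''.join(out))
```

Execution trace: 'P' (inner finally) → 'M' (outer except ValueError) → 'N' (after the try/except). Output: PMN

Answer: PMN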